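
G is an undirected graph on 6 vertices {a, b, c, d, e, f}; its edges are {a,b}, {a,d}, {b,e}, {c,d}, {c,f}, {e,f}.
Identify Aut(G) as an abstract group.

the dihedral group of order 12

Every vertex has degree 2 and the graph is connected, so G is the 6-cycle C_6. C_6 has 6 rotations and 6 reflections, so Aut(C_6) ≅ D_6 of order 12.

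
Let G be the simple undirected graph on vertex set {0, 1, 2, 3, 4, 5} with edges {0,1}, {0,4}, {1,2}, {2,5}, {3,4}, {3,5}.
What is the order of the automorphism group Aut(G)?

12

Every vertex has degree 2 and the graph is connected, so G is the 6-cycle C_6. C_6 has 6 rotations and 6 reflections, so Aut(C_6) ≅ D_6 of order 12.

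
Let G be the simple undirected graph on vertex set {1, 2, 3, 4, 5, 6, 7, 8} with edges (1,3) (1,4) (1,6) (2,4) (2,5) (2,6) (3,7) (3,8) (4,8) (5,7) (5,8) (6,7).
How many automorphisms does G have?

G is 3-regular and bipartite on 2^3 = 8 vertices with girth 4; it is the hypercube graph Q_3. The symmetry group of the 3-cube is the hyperoctahedral group B_3 = Z_2 ≀ S_3, of order 2^3·3! = 48.

48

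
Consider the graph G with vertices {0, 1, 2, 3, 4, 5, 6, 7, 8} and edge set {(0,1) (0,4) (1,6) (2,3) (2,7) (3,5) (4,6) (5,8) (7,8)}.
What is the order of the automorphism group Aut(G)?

G has two connected components, {2, 3, 5, 7, 8} and {0, 1, 4, 6}; each is 2-regular, so G = C_5 ⊔ C_4. No automorphism exchanges components of different sizes, hence Aut(G) is the direct product D_5 × D_4, order 80.

80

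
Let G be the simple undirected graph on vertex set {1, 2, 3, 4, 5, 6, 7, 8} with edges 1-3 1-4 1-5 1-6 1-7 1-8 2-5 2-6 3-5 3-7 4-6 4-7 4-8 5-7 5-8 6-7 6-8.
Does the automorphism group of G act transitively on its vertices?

Vertex 1 is the only vertex of degree 6, so every automorphism fixes it; G is not vertex-transitive.

No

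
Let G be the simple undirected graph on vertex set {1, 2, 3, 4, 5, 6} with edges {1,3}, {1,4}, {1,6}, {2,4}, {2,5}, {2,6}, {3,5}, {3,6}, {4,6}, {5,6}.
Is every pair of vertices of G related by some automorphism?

Vertex 6 is the only vertex of degree 5, so every automorphism fixes it; G is not vertex-transitive.

No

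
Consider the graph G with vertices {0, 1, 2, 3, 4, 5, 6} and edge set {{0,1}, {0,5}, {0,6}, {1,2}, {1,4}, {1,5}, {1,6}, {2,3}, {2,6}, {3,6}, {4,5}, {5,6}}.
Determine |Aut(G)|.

The degree sequence is [3, 5, 3, 2, 2, 4, 5]. Checking the degree-preserving permutations of the vertex set shows that none except the identity preserves every edge, so Aut(G) is trivial.

1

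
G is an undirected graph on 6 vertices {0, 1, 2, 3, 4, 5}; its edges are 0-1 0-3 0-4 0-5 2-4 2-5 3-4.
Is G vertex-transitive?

Vertex 0 is the only vertex of degree 4, so every automorphism fixes it; G is not vertex-transitive.

No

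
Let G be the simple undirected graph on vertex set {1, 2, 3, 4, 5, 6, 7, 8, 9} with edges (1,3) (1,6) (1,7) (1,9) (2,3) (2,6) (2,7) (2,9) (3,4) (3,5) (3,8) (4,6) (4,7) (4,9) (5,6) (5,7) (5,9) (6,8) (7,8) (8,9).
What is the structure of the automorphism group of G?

The vertices split by degree into {3, 6, 7, 9} (degree 5) and {1, 2, 4, 5, 8} (degree 4); every edge runs between the two parts, so G is the complete bipartite graph K_{4,5}. The parts have unequal sizes, so no automorphism swaps them; each part is permuted independently, giving S_4 × S_5 of order 4!·5! = 2880.

S_4 × S_5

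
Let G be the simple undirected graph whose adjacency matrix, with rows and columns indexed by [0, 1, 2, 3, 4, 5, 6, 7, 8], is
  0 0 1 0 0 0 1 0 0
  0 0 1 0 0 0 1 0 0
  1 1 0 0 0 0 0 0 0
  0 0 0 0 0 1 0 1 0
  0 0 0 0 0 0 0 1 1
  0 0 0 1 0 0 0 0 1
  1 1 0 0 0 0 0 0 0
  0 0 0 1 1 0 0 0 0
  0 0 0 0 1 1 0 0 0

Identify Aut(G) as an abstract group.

G has two connected components, {3, 4, 5, 7, 8} and {0, 1, 2, 6}; each is 2-regular, so G = C_5 ⊔ C_4. The components are non-isomorphic (different sizes), so Aut(G) = Aut(C_5) × Aut(C_4) = D_5 × D_4 of order 10·8 = 80.

D_5 × D_4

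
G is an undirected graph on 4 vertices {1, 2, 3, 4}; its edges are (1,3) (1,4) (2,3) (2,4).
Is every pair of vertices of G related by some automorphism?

G is 2-regular and bipartite with parts {1, 2} and {3, 4} (each part is independent and every cross-pair is an edge), so G = K_{2,2}. Each part can be permuted independently (S_2 × S_2) and the two equal-size parts can also be swapped, giving (S_2 × S_2) ⋊ Z_2 of order 2·(2!)² = 8. Under this action every vertex can be carried to every other, so G is vertex-transitive.

Yes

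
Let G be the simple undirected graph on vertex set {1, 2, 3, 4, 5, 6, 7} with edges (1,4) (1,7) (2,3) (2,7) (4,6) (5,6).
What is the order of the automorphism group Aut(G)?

The degree sequence is [2, 2, 1, 2, 1, 2, 2]; the two degree-1 vertices 3 and 5 are the ends of a path, so G = P_7. A path has exactly one nontrivial symmetry — reversal — giving Aut(G) of order 2.

2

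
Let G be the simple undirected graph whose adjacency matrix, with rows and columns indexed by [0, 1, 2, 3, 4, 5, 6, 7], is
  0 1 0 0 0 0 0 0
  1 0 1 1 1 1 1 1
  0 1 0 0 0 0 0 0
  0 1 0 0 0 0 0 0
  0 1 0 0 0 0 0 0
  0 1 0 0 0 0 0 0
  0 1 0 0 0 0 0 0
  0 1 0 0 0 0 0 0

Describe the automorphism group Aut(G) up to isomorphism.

S_7

Vertex 1 has degree 7 and every other vertex has degree 1, so G is the star K_{1,7} with centre 1. Any automorphism fixes the centre and permutes the 7 leaves freely, so Aut(G) ≅ S_7 of order 7! = 5040.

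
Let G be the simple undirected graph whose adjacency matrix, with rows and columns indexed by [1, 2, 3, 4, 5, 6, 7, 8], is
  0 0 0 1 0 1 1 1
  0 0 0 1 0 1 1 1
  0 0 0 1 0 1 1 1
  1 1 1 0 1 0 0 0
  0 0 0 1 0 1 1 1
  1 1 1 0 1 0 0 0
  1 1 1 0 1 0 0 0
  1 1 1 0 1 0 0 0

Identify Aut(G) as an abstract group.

S_4 ≀ Z_2

G is 4-regular and bipartite with parts {1, 2, 3, 5} and {4, 6, 7, 8} (each part is independent and every cross-pair is an edge), so G = K_{4,4}. Each part can be permuted independently (S_4 × S_4) and the two equal-size parts can also be swapped, giving (S_4 × S_4) ⋊ Z_2 of order 2·(4!)² = 1152.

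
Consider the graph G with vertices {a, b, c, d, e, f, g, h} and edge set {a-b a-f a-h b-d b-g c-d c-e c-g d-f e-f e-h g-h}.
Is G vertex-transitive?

Yes

G is 3-regular and bipartite on 2^3 = 8 vertices with girth 4; it is the hypercube graph Q_3. Aut(Q_3) consists of the signed permutations of the 3 coordinate axes: 3! permutations times 2^3 sign flips, so |Aut| = 2^3·3! = 48. This group acts transitively on the 8 vertices.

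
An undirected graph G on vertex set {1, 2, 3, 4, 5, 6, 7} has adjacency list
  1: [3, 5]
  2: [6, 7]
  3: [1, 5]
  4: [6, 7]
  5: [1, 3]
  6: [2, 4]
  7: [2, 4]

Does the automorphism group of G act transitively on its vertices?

No

G has two connected components, {2, 4, 6, 7} and {1, 3, 5}; each is 2-regular, so G = C_4 ⊔ C_3. The orbit of 1 under Aut(G) is {1, 3, 5}, which does not contain 2, so G is not vertex-transitive.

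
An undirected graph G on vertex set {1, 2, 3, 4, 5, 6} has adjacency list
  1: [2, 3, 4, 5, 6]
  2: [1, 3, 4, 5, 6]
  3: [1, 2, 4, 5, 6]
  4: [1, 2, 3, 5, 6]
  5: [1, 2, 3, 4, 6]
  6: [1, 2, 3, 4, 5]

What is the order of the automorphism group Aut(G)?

720

All 6 vertices are pairwise adjacent: G = K_6. Any permutation of the 6 vertices preserves K_6, so Aut(K_6) = S_6 of order 6! = 720.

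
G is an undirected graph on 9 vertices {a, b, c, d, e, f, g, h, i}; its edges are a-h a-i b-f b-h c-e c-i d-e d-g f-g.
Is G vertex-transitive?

Every vertex has degree 2 and the graph is connected, so G is the 9-cycle C_9. C_9 has 9 rotations and 9 reflections, so Aut(C_9) ≅ D_9 of order 18. Under this action every vertex can be carried to every other, so G is vertex-transitive.

Yes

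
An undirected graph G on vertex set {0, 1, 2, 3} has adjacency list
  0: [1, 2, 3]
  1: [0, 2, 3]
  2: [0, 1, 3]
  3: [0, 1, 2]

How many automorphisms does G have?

Every vertex has degree 3, so G is the complete graph K_4. Every bijection on the vertex set is an automorphism of K_4; hence Aut(K_4) ≅ S_4, order 24.

24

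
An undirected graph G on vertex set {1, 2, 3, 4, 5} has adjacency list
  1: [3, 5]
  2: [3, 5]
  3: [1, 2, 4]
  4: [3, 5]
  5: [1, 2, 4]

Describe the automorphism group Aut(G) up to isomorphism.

S_2 × S_3

The vertices split by degree into {3, 5} (degree 3) and {1, 2, 4} (degree 2); every edge runs between the two parts, so G is the complete bipartite graph K_{2,3}. The parts have unequal sizes, so no automorphism swaps them; each part is permuted independently, giving S_2 × S_3 of order 2!·3! = 12.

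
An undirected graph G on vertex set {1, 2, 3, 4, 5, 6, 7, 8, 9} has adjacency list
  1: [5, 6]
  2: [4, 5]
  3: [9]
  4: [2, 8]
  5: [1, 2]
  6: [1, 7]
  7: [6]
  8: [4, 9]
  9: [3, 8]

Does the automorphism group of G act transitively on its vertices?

Automorphisms preserve degree, but G has vertices of degree 1 and vertices of degree 2; no automorphism maps one to the other, so G is not vertex-transitive.

No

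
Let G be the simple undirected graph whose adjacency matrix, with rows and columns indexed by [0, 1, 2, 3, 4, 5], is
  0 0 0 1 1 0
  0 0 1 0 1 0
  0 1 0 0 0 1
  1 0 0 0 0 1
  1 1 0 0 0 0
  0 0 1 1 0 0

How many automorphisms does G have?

12

Every vertex has degree 2 and the graph is connected, so G is the 6-cycle C_6. C_6 has 6 rotations and 6 reflections, so Aut(C_6) ≅ D_6 of order 12.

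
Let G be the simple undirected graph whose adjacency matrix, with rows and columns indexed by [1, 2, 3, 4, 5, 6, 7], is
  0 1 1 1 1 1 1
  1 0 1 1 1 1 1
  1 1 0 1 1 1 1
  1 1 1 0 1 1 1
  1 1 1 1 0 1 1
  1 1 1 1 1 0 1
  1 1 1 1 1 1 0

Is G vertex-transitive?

Every vertex has degree 6, so G is the complete graph K_7. Every bijection on the vertex set is an automorphism of K_7; hence Aut(K_7) ≅ S_7, order 5040. Under this action every vertex can be carried to every other, so G is vertex-transitive.

Yes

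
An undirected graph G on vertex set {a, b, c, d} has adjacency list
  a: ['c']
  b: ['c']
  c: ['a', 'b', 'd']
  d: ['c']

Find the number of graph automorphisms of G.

Vertex c has degree 3 and every other vertex has degree 1, so G is the star K_{1,3} with centre c. Any automorphism fixes the centre and permutes the 3 leaves freely, so Aut(G) ≅ S_3 of order 3! = 6.

6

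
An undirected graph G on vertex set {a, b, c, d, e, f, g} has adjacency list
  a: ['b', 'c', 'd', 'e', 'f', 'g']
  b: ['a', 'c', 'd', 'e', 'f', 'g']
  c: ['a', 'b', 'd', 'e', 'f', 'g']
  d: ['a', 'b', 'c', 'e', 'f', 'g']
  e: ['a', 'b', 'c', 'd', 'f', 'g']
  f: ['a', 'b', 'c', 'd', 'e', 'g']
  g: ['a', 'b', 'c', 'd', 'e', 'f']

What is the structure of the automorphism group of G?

S_7

Every vertex has degree 6, so G is the complete graph K_7. Any permutation of the 7 vertices preserves K_7, so Aut(K_7) = S_7 of order 7! = 5040.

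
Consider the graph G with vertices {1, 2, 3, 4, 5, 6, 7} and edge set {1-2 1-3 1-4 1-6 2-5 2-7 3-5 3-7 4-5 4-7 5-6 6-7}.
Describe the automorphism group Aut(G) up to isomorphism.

The vertices split by degree into {1, 5, 7} (degree 4) and {2, 3, 4, 6} (degree 3); every edge runs between the two parts, so G is the complete bipartite graph K_{3,4}. Automorphisms preserve the bipartition setwise (since the parts differ in size) and act as S_3 × S_4 within it; |Aut| = 144.

S_3 × S_4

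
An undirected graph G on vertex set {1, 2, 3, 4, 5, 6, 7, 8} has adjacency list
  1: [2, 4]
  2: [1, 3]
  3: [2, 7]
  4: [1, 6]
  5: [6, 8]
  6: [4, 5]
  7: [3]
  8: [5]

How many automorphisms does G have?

The degree sequence is [2, 2, 2, 2, 2, 2, 1, 1]; the two degree-1 vertices 7 and 8 are the ends of a path, so G = P_8. The only nontrivial automorphism of a path is the end-to-end reflection, so Aut(G) ≅ Z_2.

2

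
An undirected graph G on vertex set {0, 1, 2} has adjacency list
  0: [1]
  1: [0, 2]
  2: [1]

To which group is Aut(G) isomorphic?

The degree sequence is [1, 2, 1]; the two degree-1 vertices 0 and 2 are the ends of a path, so G = P_3. A path has exactly one nontrivial symmetry — reversal — giving Aut(G) of order 2.

Z_2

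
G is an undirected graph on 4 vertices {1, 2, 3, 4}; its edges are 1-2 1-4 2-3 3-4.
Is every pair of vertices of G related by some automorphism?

Yes

G is 2-regular and bipartite on 2^2 = 4 vertices with girth 4; it is the hypercube graph Q_2. Aut(Q_2) consists of the signed permutations of the 2 coordinate axes: 2! permutations times 2^2 sign flips, so |Aut| = 2^2·2! = 8. This group acts transitively on the 4 vertices.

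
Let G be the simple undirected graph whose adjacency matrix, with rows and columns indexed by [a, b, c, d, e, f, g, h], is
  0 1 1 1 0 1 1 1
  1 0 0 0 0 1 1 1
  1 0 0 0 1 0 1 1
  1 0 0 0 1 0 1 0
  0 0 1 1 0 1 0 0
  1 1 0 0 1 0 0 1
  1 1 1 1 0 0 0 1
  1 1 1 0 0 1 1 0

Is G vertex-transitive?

No

Vertex a is the only vertex of degree 6, so every automorphism fixes it; G is not vertex-transitive.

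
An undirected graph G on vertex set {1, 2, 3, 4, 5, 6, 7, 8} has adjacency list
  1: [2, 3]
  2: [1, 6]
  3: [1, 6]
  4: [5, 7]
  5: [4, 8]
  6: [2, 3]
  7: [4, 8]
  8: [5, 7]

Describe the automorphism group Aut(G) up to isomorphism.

G has two connected components, {1, 2, 3, 6} and {4, 5, 7, 8}; each is 2-regular, so G = C_4 ⊔ C_4. Aut of a disjoint union of two copies of C_4 is the wreath product D_4 ≀ Z_2, of order 2·8² = 128.

(D_4 × D_4) ⋊ Z_2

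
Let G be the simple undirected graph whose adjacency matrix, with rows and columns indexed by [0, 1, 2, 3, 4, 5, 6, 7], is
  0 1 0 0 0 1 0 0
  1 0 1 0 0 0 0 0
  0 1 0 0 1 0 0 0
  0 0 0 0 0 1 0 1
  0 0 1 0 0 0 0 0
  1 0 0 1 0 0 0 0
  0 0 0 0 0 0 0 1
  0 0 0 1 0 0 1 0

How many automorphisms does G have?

The degree sequence is [2, 2, 2, 2, 1, 2, 1, 2]; the two degree-1 vertices 4 and 6 are the ends of a path, so G = P_8. A path has exactly one nontrivial symmetry — reversal — giving Aut(G) of order 2.

2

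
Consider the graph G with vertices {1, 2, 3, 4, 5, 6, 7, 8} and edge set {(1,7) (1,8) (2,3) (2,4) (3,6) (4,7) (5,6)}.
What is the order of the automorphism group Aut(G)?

The degree sequence is [2, 2, 2, 2, 1, 2, 2, 1]; the two degree-1 vertices 5 and 8 are the ends of a path, so G = P_8. A path has exactly one nontrivial symmetry — reversal — giving Aut(G) of order 2.

2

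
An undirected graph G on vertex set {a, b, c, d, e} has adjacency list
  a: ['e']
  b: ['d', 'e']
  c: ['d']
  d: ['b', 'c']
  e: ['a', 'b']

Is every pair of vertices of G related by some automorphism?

No

Automorphisms preserve degree, but G has vertices of degree 1 and vertices of degree 2; no automorphism maps one to the other, so G is not vertex-transitive.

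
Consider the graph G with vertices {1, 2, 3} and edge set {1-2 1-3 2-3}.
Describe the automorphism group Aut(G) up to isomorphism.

S_3

All 3 vertices are pairwise adjacent: G = K_3. Any permutation of the 3 vertices preserves K_3, so Aut(K_3) = S_3 of order 3! = 6.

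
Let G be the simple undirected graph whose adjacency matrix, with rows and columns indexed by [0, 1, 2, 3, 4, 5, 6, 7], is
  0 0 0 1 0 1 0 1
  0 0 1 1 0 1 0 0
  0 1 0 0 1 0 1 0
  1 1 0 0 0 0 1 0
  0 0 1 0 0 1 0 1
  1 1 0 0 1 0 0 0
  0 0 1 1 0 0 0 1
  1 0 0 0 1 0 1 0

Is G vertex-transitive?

Yes

G is 3-regular and bipartite on 2^3 = 8 vertices with girth 4; it is the hypercube graph Q_3. Aut(Q_3) consists of the signed permutations of the 3 coordinate axes: 3! permutations times 2^3 sign flips, so |Aut| = 2^3·3! = 48. This group acts transitively on the 8 vertices.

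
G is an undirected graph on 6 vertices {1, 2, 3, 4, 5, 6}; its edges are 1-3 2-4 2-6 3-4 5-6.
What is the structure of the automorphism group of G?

Z_2

The degree sequence is [1, 2, 2, 2, 1, 2]; the two degree-1 vertices 1 and 5 are the ends of a path, so G = P_6. A path has exactly one nontrivial symmetry — reversal — giving Aut(G) of order 2.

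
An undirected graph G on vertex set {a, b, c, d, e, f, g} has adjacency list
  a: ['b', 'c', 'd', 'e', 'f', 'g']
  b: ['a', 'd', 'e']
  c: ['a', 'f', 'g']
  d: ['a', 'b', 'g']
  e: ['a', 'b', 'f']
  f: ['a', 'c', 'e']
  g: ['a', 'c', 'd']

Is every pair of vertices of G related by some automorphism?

No

Vertex a is the only vertex of degree 6, so every automorphism fixes it; G is not vertex-transitive.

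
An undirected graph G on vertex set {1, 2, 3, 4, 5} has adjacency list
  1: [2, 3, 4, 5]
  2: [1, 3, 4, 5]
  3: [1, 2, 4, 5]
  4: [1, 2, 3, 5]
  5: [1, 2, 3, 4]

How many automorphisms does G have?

Every vertex has degree 4, so G is the complete graph K_5. Any permutation of the 5 vertices preserves K_5, so Aut(K_5) = S_5 of order 5! = 120.

120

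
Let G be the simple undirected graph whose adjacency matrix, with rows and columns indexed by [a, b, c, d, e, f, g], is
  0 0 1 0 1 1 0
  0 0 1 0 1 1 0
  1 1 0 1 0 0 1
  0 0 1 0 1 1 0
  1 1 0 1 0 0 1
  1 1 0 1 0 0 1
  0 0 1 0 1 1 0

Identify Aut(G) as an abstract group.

The vertices split by degree into {c, e, f} (degree 4) and {a, b, d, g} (degree 3); every edge runs between the two parts, so G is the complete bipartite graph K_{3,4}. The parts have unequal sizes, so no automorphism swaps them; each part is permuted independently, giving S_4 × S_3 of order 4!·3! = 144.

S_4 × S_3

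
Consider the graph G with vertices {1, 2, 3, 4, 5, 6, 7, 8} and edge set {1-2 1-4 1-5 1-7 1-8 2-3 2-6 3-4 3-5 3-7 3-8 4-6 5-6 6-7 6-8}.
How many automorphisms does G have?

720

The vertices split by degree into {1, 3, 6} (degree 5) and {2, 4, 5, 7, 8} (degree 3); every edge runs between the two parts, so G is the complete bipartite graph K_{3,5}. Automorphisms preserve the bipartition setwise (since the parts differ in size) and act as S_5 × S_3 within it; |Aut| = 720.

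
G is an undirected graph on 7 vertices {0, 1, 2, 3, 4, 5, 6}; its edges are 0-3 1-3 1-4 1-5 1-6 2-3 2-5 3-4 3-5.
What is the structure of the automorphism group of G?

the trivial group

Degrees alone do not determine every vertex (e.g. 0 and 6 both have degree 1), but their neighbour-degree multisets differ: N(0) has degrees [5] while N(6) has degrees [4]. Repeating this refinement separates all vertices, so the only automorphism is the identity.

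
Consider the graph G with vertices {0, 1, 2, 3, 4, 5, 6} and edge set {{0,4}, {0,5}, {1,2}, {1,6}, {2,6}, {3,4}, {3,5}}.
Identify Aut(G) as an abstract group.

D_3 × D_4

G has two connected components, {0, 3, 4, 5} and {1, 2, 6}; each is 2-regular, so G = C_4 ⊔ C_3. No automorphism exchanges components of different sizes, hence Aut(G) is the direct product D_3 × D_4, order 48.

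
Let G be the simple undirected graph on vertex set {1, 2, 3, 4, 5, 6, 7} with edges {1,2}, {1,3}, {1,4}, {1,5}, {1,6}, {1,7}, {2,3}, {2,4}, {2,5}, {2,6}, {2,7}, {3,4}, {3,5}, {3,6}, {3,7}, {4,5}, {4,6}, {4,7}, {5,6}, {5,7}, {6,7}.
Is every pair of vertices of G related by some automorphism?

Yes

Every vertex has degree 6, so G is the complete graph K_7. Any permutation of the 7 vertices preserves K_7, so Aut(K_7) = S_7 of order 7! = 5040. This group acts transitively on the 7 vertices.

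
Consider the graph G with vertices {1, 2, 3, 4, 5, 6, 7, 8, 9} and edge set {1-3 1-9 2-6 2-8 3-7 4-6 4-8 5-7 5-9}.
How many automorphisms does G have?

80

G has two connected components, {1, 3, 5, 7, 9} and {2, 4, 6, 8}; each is 2-regular, so G = C_5 ⊔ C_4. The components are non-isomorphic (different sizes), so Aut(G) = Aut(C_5) × Aut(C_4) = D_5 × D_4 of order 10·8 = 80.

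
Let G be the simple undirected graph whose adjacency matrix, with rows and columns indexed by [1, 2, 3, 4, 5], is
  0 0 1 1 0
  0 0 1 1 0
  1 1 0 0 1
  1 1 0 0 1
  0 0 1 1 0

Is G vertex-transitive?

No

Automorphisms preserve degree, but G has vertices of degree 2 and vertices of degree 3; no automorphism maps one to the other, so G is not vertex-transitive.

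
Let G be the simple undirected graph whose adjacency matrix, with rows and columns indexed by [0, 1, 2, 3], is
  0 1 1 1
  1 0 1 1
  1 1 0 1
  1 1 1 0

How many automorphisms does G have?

All 4 vertices are pairwise adjacent: G = K_4. Any permutation of the 4 vertices preserves K_4, so Aut(K_4) = S_4 of order 4! = 24.

24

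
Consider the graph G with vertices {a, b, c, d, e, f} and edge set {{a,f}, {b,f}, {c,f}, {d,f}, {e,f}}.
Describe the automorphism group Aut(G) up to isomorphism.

Vertex f has degree 5 and every other vertex has degree 1, so G is the star K_{1,5} with centre f. The 5 leaves are pairwise interchangeable while the centre is fixed, giving Aut(G) = S_5.

the symmetric group on 5 letters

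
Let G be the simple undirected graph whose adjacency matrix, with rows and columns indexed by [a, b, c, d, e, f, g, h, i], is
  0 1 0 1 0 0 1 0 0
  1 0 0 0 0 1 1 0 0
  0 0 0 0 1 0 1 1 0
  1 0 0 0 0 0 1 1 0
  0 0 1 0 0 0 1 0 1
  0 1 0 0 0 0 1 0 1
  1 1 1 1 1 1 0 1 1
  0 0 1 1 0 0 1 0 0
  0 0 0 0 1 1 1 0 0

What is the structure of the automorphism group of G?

Vertex g is the unique vertex of degree 8; the remaining 8 vertices each have degree 3 and induce a cycle, so G is the wheel on 9 vertices with hub g. With the hub fixed, the remaining symmetry is that of the rim cycle C_8, giving the dihedral group D_8.

the dihedral group of order 16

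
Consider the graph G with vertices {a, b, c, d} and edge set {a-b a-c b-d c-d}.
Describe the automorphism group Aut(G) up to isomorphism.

Z_2^2 ⋊ S_2

G is 2-regular and bipartite on 2^2 = 4 vertices with girth 4; it is the hypercube graph Q_2. Aut(Q_2) consists of the signed permutations of the 2 coordinate axes: 2! permutations times 2^2 sign flips, so |Aut| = 2^2·2! = 8.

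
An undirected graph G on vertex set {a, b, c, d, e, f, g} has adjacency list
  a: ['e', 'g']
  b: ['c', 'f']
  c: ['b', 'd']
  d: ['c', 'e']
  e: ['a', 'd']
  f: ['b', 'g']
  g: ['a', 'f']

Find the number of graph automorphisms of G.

14

G is 2-regular and connected on 7 vertices, i.e. the cycle C_7. C_7 has 7 rotations and 7 reflections, so Aut(C_7) ≅ D_7 of order 14.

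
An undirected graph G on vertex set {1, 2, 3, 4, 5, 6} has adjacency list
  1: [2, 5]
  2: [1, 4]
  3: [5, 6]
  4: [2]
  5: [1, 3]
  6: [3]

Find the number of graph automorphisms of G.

2

The degree sequence is [2, 2, 2, 1, 2, 1]; the two degree-1 vertices 4 and 6 are the ends of a path, so G = P_6. The only nontrivial automorphism of a path is the end-to-end reflection, so Aut(G) ≅ Z_2.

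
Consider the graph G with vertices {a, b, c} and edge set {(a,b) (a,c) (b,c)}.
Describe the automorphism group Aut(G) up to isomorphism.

Every vertex has degree 2, so G is the complete graph K_3. Every bijection on the vertex set is an automorphism of K_3; hence Aut(K_3) ≅ S_3, order 6.

the symmetric group on 3 letters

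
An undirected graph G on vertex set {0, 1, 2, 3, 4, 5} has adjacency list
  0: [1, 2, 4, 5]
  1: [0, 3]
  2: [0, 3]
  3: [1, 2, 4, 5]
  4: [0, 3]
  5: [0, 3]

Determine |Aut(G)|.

48

The vertices split by degree into {0, 3} (degree 4) and {1, 2, 4, 5} (degree 2); every edge runs between the two parts, so G is the complete bipartite graph K_{2,4}. The parts have unequal sizes, so no automorphism swaps them; each part is permuted independently, giving S_4 × S_2 of order 4!·2! = 48.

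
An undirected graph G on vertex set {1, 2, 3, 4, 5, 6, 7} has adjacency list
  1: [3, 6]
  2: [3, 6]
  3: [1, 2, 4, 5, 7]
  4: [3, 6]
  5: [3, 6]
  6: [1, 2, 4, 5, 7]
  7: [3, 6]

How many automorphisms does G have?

The vertices split by degree into {3, 6} (degree 5) and {1, 2, 4, 5, 7} (degree 2); every edge runs between the two parts, so G is the complete bipartite graph K_{2,5}. The parts have unequal sizes, so no automorphism swaps them; each part is permuted independently, giving S_2 × S_5 of order 2!·5! = 240.

240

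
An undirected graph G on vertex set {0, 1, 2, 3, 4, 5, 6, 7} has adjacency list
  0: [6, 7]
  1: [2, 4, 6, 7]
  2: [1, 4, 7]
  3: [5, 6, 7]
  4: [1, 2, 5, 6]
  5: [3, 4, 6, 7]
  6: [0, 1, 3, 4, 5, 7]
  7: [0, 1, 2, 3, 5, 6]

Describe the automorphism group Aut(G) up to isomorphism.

The degree sequence is [2, 4, 3, 3, 4, 4, 6, 6]. Checking the degree-preserving permutations of the vertex set shows that none except the identity preserves every edge, so Aut(G) is trivial.

the trivial group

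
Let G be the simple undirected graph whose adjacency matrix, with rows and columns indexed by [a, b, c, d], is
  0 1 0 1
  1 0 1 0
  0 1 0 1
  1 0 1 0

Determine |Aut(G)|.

Every vertex has degree 2 and the graph is connected, so G is the 4-cycle C_4. C_4 has 4 rotations and 4 reflections, so Aut(C_4) ≅ D_4 of order 8.

8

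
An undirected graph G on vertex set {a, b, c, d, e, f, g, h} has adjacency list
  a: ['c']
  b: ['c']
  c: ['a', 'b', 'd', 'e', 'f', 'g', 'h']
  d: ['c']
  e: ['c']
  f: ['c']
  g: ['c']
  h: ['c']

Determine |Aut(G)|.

Vertex c has degree 7 and every other vertex has degree 1, so G is the star K_{1,7} with centre c. The 7 leaves are pairwise interchangeable while the centre is fixed, giving Aut(G) = S_7.

5040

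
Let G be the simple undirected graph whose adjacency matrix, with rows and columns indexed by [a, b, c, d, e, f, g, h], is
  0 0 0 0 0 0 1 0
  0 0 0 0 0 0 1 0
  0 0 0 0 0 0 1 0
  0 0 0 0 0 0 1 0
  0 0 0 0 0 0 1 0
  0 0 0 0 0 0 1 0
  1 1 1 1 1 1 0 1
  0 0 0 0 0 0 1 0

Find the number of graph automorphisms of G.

5040

Vertex g has degree 7 and every other vertex has degree 1, so G is the star K_{1,7} with centre g. The 7 leaves are pairwise interchangeable while the centre is fixed, giving Aut(G) = S_7.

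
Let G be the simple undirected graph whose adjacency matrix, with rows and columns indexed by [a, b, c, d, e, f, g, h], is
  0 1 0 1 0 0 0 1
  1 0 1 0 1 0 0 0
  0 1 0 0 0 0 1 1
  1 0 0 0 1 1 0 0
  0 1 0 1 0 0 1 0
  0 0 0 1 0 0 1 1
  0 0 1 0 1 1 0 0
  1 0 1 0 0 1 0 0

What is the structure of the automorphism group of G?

the hyperoctahedral group B_3

G is 3-regular and bipartite on 2^3 = 8 vertices with girth 4; it is the hypercube graph Q_3. The symmetry group of the 3-cube is the hyperoctahedral group B_3 = Z_2 ≀ S_3, of order 2^3·3! = 48.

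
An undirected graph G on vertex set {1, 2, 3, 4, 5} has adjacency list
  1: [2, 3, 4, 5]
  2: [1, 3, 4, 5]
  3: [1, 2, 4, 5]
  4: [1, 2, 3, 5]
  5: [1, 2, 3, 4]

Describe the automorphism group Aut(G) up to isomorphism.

S_5

Every vertex has degree 4, so G is the complete graph K_5. Every bijection on the vertex set is an automorphism of K_5; hence Aut(K_5) ≅ S_5, order 120.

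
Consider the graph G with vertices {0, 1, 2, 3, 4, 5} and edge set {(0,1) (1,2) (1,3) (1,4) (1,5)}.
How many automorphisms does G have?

Vertex 1 has degree 5 and every other vertex has degree 1, so G is the star K_{1,5} with centre 1. Any automorphism fixes the centre and permutes the 5 leaves freely, so Aut(G) ≅ S_5 of order 5! = 120.

120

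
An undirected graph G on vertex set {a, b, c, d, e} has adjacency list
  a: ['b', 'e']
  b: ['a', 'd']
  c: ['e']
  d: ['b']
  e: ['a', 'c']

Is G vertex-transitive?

Automorphisms preserve degree, but G has vertices of degree 1 and vertices of degree 2; no automorphism maps one to the other, so G is not vertex-transitive.

No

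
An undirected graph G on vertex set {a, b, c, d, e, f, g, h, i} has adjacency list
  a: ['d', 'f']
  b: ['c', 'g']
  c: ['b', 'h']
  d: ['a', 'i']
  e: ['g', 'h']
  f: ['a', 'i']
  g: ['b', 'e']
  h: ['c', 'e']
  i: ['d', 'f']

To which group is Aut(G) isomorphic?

G has two connected components, {b, c, e, g, h} and {a, d, f, i}; each is 2-regular, so G = C_5 ⊔ C_4. No automorphism exchanges components of different sizes, hence Aut(G) is the direct product D_5 × D_4, order 80.

D_5 × D_4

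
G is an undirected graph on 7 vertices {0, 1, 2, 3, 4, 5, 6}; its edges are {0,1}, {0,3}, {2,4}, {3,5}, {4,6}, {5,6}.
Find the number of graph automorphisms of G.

2

The degree sequence is [2, 1, 1, 2, 2, 2, 2]; the two degree-1 vertices 1 and 2 are the ends of a path, so G = P_7. The only nontrivial automorphism of a path is the end-to-end reflection, so Aut(G) ≅ Z_2.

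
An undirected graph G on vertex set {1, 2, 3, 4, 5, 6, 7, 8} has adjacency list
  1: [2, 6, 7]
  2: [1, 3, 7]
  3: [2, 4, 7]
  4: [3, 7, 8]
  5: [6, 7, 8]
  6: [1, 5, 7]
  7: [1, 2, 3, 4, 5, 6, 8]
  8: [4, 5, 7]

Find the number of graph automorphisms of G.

14

Vertex 7 is the unique vertex of degree 7; the remaining 7 vertices each have degree 3 and induce a cycle, so G is the wheel on 8 vertices with hub 7. Every automorphism fixes the hub and acts on the rim 7-cycle, so Aut(G) ≅ Aut(C_7) = D_7 of order 14.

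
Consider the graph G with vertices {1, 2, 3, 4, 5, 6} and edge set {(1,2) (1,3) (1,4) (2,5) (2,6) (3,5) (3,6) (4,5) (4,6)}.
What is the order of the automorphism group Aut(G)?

72

G is 3-regular and bipartite with parts {2, 3, 4} and {1, 5, 6} (each part is independent and every cross-pair is an edge), so G = K_{3,3}. Aut(K_{3,3}) is the wreath product S_3 ≀ Z_2: permute within each part, then optionally swap the parts; |Aut| = 2·(3!)² = 72.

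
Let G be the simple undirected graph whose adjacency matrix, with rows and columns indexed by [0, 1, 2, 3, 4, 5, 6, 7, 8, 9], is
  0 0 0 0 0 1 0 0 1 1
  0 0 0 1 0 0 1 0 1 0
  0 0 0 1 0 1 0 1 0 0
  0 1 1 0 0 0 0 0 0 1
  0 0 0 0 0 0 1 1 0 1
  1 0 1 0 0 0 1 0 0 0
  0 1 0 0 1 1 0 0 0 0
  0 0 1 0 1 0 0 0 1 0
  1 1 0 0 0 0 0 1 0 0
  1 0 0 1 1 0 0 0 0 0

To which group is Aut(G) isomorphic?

G is 3-regular on 10 vertices with no triangles and no 4-cycles (girth 5): this is the Petersen graph. Viewing the Petersen graph as the Kneser graph K(5,2) — vertices are 2-subsets of {1,…,5}, edges join disjoint pairs — its automorphisms are exactly the permutations of the 5-element set, so Aut ≅ S_5 of order 120.

the symmetric group S_5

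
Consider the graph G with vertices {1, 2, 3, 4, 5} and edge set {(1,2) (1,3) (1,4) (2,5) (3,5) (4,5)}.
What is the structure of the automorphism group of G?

S_2 × S_3

The vertices split by degree into {1, 5} (degree 3) and {2, 3, 4} (degree 2); every edge runs between the two parts, so G is the complete bipartite graph K_{2,3}. The parts have unequal sizes, so no automorphism swaps them; each part is permuted independently, giving S_2 × S_3 of order 2!·3! = 12.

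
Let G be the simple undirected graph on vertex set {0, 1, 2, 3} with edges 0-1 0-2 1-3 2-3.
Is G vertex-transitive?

G is 2-regular and connected on 4 vertices, i.e. the cycle C_4. C_4 has 4 rotations and 4 reflections, so Aut(C_4) ≅ D_4 of order 8. Under this action every vertex can be carried to every other, so G is vertex-transitive.

Yes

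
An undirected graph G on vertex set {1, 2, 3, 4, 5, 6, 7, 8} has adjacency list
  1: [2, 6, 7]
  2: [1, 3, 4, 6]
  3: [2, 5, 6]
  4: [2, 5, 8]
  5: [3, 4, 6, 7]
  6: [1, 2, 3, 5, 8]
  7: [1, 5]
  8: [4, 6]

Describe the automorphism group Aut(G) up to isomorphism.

Degrees alone do not determine every vertex (e.g. 1 and 3 both have degree 3), but their neighbour-degree multisets differ: N(1) has degrees [2, 4, 5] while N(3) has degrees [4, 4, 5]. Repeating this refinement separates all vertices, so the only automorphism is the identity.

1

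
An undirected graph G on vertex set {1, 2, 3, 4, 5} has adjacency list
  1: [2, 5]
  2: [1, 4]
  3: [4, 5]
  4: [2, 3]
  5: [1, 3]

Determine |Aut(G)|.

10

G is 2-regular and connected on 5 vertices, i.e. the cycle C_5. The automorphisms of the 5-cycle are exactly the symmetries of a regular 5-gon: the dihedral group D_5, |D_5| = 10.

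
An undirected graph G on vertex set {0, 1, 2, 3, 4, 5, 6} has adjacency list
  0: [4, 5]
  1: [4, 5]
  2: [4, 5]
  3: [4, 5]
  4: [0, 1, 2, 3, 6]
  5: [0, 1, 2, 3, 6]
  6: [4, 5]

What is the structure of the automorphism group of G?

The vertices split by degree into {4, 5} (degree 5) and {0, 1, 2, 3, 6} (degree 2); every edge runs between the two parts, so G is the complete bipartite graph K_{2,5}. The parts have unequal sizes, so no automorphism swaps them; each part is permuted independently, giving S_5 × S_2 of order 5!·2! = 240.

S_5 × S_2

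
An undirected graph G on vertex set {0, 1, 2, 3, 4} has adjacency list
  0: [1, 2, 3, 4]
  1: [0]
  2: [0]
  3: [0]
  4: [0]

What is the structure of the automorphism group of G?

Vertex 0 has degree 4 and every other vertex has degree 1, so G is the star K_{1,4} with centre 0. The 4 leaves are pairwise interchangeable while the centre is fixed, giving Aut(G) = S_4.

S_4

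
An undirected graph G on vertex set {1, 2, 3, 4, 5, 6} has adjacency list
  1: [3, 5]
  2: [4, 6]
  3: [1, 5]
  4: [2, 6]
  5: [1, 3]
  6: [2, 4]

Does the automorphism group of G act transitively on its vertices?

G has two connected components, {2, 4, 6} and {1, 3, 5}; each is 2-regular, so G = C_3 ⊔ C_3. With two isomorphic components, Aut(G) = Aut(C_3) ≀ S_2 = (D_3 × D_3) ⋊ Z_2: permute each cycle by D_3, then optionally swap the two cycles. Order 2·(2·3)² = 72. This group acts transitively on the 6 vertices.

Yes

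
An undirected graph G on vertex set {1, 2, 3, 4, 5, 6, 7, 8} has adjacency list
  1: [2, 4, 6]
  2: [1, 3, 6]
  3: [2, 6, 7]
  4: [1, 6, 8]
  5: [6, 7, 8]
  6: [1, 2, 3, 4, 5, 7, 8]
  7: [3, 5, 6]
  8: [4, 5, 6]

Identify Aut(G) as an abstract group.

Vertex 6 is the unique vertex of degree 7; the remaining 7 vertices each have degree 3 and induce a cycle, so G is the wheel on 8 vertices with hub 6. Every automorphism fixes the hub and acts on the rim 7-cycle, so Aut(G) ≅ Aut(C_7) = D_7 of order 14.

the dihedral group of order 14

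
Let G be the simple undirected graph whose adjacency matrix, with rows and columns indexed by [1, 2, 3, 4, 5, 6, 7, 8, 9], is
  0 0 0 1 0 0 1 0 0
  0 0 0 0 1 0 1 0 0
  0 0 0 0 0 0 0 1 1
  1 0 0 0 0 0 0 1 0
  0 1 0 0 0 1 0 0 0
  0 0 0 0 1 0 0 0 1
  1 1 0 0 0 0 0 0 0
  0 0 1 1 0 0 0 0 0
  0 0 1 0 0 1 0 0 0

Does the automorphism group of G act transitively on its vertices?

Every vertex has degree 2 and the graph is connected, so G is the 9-cycle C_9. C_9 has 9 rotations and 9 reflections, so Aut(C_9) ≅ D_9 of order 18. Under this action every vertex can be carried to every other, so G is vertex-transitive.

Yes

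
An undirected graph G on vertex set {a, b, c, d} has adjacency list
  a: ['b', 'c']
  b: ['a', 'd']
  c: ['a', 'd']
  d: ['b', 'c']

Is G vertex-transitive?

Every vertex has degree 2 and the graph is connected, so G is the 4-cycle C_4. C_4 has 4 rotations and 4 reflections, so Aut(C_4) ≅ D_4 of order 8. This group acts transitively on the 4 vertices.

Yes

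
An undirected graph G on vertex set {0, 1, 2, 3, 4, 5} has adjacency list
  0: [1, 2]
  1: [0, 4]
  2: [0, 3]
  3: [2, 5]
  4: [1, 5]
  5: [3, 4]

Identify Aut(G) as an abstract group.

Every vertex has degree 2 and the graph is connected, so G is the 6-cycle C_6. C_6 has 6 rotations and 6 reflections, so Aut(C_6) ≅ D_6 of order 12.

the dihedral group of order 12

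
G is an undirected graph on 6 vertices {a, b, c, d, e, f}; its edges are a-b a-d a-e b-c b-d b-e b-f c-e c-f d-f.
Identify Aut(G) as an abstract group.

D_5

Vertex b is the unique vertex of degree 5; the remaining 5 vertices each have degree 3 and induce a cycle, so G is the wheel on 6 vertices with hub b. With the hub fixed, the remaining symmetry is that of the rim cycle C_5, giving the dihedral group D_5.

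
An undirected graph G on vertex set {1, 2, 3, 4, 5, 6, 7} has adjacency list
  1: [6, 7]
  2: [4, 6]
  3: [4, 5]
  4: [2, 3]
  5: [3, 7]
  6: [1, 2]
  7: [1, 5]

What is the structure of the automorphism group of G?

the dihedral group of order 14

G is 2-regular and connected on 7 vertices, i.e. the cycle C_7. C_7 has 7 rotations and 7 reflections, so Aut(C_7) ≅ D_7 of order 14.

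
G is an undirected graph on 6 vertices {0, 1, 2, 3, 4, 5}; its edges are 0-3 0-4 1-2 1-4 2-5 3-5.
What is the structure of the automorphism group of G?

D_6

Every vertex has degree 2 and the graph is connected, so G is the 6-cycle C_6. C_6 has 6 rotations and 6 reflections, so Aut(C_6) ≅ D_6 of order 12.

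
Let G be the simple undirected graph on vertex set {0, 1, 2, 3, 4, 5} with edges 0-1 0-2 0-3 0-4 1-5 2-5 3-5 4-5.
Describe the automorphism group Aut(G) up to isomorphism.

S_4 × S_2

The vertices split by degree into {0, 5} (degree 4) and {1, 2, 3, 4} (degree 2); every edge runs between the two parts, so G is the complete bipartite graph K_{2,4}. Automorphisms preserve the bipartition setwise (since the parts differ in size) and act as S_4 × S_2 within it; |Aut| = 48.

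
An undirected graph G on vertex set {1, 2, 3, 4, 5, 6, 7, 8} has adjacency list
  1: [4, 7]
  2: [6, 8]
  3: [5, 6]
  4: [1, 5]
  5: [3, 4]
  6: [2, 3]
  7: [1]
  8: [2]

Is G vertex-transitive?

Automorphisms preserve degree, but G has vertices of degree 1 and vertices of degree 2; no automorphism maps one to the other, so G is not vertex-transitive.

No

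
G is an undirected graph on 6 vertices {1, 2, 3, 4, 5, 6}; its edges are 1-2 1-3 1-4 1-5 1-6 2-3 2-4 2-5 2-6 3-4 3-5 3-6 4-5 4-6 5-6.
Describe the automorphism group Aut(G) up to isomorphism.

All 6 vertices are pairwise adjacent: G = K_6. Every bijection on the vertex set is an automorphism of K_6; hence Aut(K_6) ≅ S_6, order 720.

the symmetric group on 6 letters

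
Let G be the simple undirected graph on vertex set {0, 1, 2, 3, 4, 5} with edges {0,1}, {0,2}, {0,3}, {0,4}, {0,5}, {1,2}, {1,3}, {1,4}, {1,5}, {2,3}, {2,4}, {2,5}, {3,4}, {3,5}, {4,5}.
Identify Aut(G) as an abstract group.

S_6

All 6 vertices are pairwise adjacent: G = K_6. Any permutation of the 6 vertices preserves K_6, so Aut(K_6) = S_6 of order 6! = 720.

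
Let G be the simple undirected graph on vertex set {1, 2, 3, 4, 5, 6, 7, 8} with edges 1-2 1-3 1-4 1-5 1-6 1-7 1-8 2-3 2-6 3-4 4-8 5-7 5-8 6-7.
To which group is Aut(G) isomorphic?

D_7

Vertex 1 is the unique vertex of degree 7; the remaining 7 vertices each have degree 3 and induce a cycle, so G is the wheel on 8 vertices with hub 1. With the hub fixed, the remaining symmetry is that of the rim cycle C_7, giving the dihedral group D_7.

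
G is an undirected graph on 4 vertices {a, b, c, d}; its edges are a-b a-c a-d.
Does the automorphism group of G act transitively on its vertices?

Vertex a is the only vertex of degree 3, so every automorphism fixes it; G is not vertex-transitive.

No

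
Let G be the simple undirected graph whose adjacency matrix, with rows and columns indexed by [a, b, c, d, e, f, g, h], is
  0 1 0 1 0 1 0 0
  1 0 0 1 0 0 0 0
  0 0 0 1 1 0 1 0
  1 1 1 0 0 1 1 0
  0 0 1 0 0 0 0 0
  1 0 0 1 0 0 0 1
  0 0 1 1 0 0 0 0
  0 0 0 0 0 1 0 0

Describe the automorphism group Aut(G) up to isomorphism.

{e}

The degree sequence is [3, 2, 3, 5, 1, 3, 2, 1]. Checking the degree-preserving permutations of the vertex set shows that none except the identity preserves every edge, so Aut(G) is trivial.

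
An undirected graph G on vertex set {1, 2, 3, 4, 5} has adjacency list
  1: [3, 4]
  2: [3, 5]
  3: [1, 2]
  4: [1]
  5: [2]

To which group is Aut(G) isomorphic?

C_2

The degree sequence is [2, 2, 2, 1, 1]; the two degree-1 vertices 4 and 5 are the ends of a path, so G = P_5. The only nontrivial automorphism of a path is the end-to-end reflection, so Aut(G) ≅ Z_2.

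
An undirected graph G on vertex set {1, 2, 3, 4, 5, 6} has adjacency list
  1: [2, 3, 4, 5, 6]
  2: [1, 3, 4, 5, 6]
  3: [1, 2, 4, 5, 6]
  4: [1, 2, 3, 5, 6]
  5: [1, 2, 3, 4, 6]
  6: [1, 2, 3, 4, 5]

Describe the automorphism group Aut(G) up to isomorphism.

the symmetric group on 6 letters

Every vertex has degree 5, so G is the complete graph K_6. Every bijection on the vertex set is an automorphism of K_6; hence Aut(K_6) ≅ S_6, order 720.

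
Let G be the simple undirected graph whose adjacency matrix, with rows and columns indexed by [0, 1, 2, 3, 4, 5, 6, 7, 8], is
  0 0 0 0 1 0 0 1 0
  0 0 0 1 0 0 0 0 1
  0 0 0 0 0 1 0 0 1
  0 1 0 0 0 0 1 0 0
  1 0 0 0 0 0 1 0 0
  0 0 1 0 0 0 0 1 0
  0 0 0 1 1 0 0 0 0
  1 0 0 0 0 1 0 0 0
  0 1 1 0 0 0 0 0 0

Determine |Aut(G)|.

Every vertex has degree 2 and the graph is connected, so G is the 9-cycle C_9. C_9 has 9 rotations and 9 reflections, so Aut(C_9) ≅ D_9 of order 18.

18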